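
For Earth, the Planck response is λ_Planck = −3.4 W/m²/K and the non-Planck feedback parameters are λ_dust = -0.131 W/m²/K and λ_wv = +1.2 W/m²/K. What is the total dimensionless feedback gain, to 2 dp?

0.31

Convert to gains: g_dust = -0.131/3.4 = -0.03853; g_wv = 1.2/3.4 = 0.3529.
Total gain g = 0.31437.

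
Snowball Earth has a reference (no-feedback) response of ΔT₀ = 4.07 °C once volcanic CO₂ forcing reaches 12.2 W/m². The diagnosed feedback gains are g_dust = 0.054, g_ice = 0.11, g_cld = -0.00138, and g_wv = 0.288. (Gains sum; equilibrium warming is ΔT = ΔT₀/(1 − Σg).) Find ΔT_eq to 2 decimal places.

7.41 °C

Total gain g = 0.054 + 0.11 − 0.00138 + 0.288 = 0.45062.
Amplification A = 1/(1 − 0.45062) = 1.82.
ΔT = 4.07 × 1.82 = 7.41 °C.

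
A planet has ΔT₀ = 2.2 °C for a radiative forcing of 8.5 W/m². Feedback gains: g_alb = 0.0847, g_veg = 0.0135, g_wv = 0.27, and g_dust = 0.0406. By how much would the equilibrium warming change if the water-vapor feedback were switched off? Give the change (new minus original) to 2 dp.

-1.17 °C

Original: g = 0.4088, ΔT = 2.2/(1−0.4088) = 3.7212 °C.
Without water-vapor: g' = 0.1388, ΔT' = 2.2/(1−0.1388) = 2.5546 °C.
Change = 2.5546 − 3.7212 = -1.17 °C.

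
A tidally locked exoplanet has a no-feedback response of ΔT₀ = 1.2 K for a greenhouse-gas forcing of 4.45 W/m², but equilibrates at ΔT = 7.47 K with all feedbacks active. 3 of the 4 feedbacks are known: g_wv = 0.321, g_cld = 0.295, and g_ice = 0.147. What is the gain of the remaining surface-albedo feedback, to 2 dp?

0.08

Amplification A = ΔT/ΔT₀ = 7.47/1.2 = 6.225.
Total gain g = 1 − 1/A = 1 − 1/6.225 = 0.8394.
Known gains sum to 0.321 + 0.295 + 0.147 = 0.763.
g_alb = 0.8394 − 0.763 = 0.08.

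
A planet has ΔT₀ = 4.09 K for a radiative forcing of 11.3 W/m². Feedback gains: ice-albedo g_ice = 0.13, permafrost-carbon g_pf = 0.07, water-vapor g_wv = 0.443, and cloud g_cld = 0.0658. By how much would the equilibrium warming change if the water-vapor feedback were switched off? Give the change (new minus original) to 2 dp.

-8.47 K

Original: g = 0.7088, ΔT = 4.09/(1−0.7088) = 14.0453 K.
Without water-vapor: g' = 0.2658, ΔT' = 4.09/(1−0.2658) = 5.5707 K.
Change = 5.5707 − 14.0453 = -8.47 K.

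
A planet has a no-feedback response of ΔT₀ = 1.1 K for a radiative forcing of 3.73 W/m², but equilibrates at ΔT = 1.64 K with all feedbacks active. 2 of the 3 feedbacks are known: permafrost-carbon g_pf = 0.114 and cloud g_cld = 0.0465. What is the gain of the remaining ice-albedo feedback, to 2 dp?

0.17

Amplification A = ΔT/ΔT₀ = 1.64/1.1 = 1.491.
Total gain g = 1 − 1/A = 1 − 1/1.491 = 0.3293.
Known gains sum to 0.114 + 0.0465 = 0.1605.
g_ice = 0.3293 − 0.1605 = 0.17.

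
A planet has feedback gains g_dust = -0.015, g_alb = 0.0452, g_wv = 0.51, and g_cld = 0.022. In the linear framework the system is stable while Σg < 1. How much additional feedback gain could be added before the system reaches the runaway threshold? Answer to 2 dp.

Current total gain = -0.015 + 0.0452 + 0.51 + 0.022 = 0.5622.
Margin to runaway = 1 − 0.5622 = 0.44.

0.44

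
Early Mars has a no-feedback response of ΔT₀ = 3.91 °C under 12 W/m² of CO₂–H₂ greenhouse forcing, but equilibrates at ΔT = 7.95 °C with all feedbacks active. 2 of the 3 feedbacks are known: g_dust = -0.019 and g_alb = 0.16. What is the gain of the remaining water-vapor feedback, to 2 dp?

Amplification A = ΔT/ΔT₀ = 7.95/3.91 = 2.033.
Total gain g = 1 − 1/A = 1 − 1/2.033 = 0.5081.
Known gains sum to -0.019 + 0.16 = 0.141.
g_wv = 0.5081 − 0.141 = 0.37.

0.37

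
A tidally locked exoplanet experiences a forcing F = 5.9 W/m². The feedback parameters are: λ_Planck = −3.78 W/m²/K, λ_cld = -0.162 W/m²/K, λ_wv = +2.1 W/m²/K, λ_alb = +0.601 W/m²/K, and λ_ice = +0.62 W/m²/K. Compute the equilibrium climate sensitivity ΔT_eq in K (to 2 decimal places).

Net feedback parameter λ = (−3.78) + (-0.162) + (+2.1) + (+0.601) + (+0.62) = -0.621 W/m²/K.
ΔT = −F/λ = −5.9/(-0.621) = 9.50 K.

9.50 K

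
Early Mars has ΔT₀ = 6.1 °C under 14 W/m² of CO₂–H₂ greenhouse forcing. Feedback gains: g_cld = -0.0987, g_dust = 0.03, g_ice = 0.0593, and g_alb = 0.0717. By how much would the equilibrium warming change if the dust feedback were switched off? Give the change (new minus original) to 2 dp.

Original: g = 0.0623, ΔT = 6.1/(1−0.0623) = 6.5053 °C.
Without dust: g' = 0.0323, ΔT' = 6.1/(1−0.0323) = 6.3036 °C.
Change = 6.3036 − 6.5053 = -0.20 °C.

-0.20 °C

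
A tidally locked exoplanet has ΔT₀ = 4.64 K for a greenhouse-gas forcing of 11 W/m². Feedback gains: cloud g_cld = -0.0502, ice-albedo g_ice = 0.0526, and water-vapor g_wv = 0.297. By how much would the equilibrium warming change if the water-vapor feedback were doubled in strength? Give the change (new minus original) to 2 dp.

4.87 K

Original: g = 0.2994, ΔT = 4.64/(1−0.2994) = 6.6229 K.
With doubled water-vapor: g' = 0.5964, ΔT' = 4.64/(1−0.5964) = 11.4965 K.
Change = 11.4965 − 6.6229 = 4.87 K.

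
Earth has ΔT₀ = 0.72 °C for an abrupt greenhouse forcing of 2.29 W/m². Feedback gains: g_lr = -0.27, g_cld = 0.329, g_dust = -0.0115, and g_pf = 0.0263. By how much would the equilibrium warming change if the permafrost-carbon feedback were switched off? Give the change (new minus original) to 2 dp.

-0.02 °C

Original: g = 0.0738, ΔT = 0.72/(1−0.0738) = 0.7774 °C.
Without permafrost-carbon: g' = 0.0475, ΔT' = 0.72/(1−0.0475) = 0.7559 °C.
Change = 0.7559 − 0.7774 = -0.02 °C.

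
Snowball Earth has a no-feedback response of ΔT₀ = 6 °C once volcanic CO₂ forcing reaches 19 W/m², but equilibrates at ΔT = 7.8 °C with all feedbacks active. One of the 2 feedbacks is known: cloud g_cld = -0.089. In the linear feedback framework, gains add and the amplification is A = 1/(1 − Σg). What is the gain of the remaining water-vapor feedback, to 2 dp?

0.32

Amplification A = ΔT/ΔT₀ = 7.8/6 = 1.3.
Total gain g = 1 − 1/A = 1 − 1/1.3 = 0.2308.
The known gain is -0.089.
g_wv = 0.2308 + 0.089 = 0.32.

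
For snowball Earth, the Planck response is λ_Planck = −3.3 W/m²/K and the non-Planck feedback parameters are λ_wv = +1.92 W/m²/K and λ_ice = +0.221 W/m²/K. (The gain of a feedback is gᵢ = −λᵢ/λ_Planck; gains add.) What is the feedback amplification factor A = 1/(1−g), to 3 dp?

2.847

Convert to gains: g_wv = 1.92/3.3 = 0.5818; g_ice = 0.221/3.3 = 0.06697.
Total gain g = 0.64877.
A = 1/(1 − 0.64877) = 2.847.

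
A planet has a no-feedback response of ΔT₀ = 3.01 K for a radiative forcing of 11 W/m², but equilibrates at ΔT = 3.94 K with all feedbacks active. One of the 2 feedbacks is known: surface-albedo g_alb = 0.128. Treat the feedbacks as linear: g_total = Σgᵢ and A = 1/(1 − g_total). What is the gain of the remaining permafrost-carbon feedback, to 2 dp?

Amplification A = ΔT/ΔT₀ = 3.94/3.01 = 1.309.
Total gain g = 1 − 1/A = 1 − 1/1.309 = 0.2361.
The known gain is 0.128.
g_pf = 0.2361 − 0.128 = 0.11.

0.11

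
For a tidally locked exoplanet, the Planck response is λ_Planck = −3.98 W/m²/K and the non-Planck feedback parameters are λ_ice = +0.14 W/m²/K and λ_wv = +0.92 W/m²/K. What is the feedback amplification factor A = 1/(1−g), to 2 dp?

1.36

Convert to gains: g_ice = 0.14/3.98 = 0.03518; g_wv = 0.92/3.98 = 0.2312.
Total gain g = 0.26638.
A = 1/(1 − 0.26638) = 1.36.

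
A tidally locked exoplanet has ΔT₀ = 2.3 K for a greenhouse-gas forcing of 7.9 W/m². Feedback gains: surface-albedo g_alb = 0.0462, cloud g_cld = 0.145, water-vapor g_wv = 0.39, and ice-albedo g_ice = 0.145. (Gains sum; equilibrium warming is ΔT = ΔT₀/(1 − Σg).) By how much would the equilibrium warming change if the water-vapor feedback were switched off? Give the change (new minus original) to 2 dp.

-4.94 K

Original: g = 0.7262, ΔT = 2.3/(1−0.7262) = 8.4003 K.
Without water-vapor: g' = 0.3362, ΔT' = 2.3/(1−0.3362) = 3.4649 K.
Change = 3.4649 − 8.4003 = -4.94 K.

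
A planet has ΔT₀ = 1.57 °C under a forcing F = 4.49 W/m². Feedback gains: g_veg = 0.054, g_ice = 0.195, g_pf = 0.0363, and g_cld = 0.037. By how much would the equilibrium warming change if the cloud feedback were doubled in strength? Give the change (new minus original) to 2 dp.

0.13 °C

Original: g = 0.3223, ΔT = 1.57/(1−0.3223) = 2.3167 °C.
With doubled cloud: g' = 0.3593, ΔT' = 1.57/(1−0.3593) = 2.4504 °C.
Change = 2.4504 − 2.3167 = 0.13 °C.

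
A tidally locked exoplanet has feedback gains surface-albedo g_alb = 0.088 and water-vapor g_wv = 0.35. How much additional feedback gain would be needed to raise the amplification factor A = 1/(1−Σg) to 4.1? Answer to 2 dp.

Current total gain = 0.438.
Target gain for A = 4.1: g* = 1 − 1/4.1 = 0.7561.
Additional gain needed = 0.7561 − 0.438 = 0.32.

0.32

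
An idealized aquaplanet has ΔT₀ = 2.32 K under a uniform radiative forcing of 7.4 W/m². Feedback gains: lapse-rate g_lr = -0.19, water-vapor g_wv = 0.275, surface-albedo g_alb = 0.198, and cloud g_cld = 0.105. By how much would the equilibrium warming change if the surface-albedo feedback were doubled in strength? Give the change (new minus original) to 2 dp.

Original: g = 0.388, ΔT = 2.32/(1−0.388) = 3.7908 K.
With doubled surface-albedo: g' = 0.586, ΔT' = 2.32/(1−0.586) = 5.6039 K.
Change = 5.6039 − 3.7908 = 1.81 K.

1.81 K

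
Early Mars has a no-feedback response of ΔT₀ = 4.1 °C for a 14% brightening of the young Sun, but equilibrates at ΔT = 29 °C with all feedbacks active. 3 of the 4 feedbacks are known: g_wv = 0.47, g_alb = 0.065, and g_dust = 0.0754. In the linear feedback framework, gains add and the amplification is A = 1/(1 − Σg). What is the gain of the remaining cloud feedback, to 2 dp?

0.25

Amplification A = ΔT/ΔT₀ = 29/4.1 = 7.073.
Total gain g = 1 − 1/A = 1 − 1/7.073 = 0.8586.
Known gains sum to 0.47 + 0.065 + 0.0754 = 0.6104.
g_cld = 0.8586 − 0.6104 = 0.25.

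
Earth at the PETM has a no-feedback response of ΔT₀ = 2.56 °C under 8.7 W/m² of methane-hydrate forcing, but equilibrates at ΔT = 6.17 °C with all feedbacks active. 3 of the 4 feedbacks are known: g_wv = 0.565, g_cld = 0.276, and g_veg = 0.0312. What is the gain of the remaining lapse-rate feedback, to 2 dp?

-0.29

Amplification A = ΔT/ΔT₀ = 6.17/2.56 = 2.41.
Total gain g = 1 − 1/A = 1 − 1/2.41 = 0.5851.
Known gains sum to 0.565 + 0.276 + 0.0312 = 0.8722.
g_lr = 0.5851 − 0.8722 = -0.29.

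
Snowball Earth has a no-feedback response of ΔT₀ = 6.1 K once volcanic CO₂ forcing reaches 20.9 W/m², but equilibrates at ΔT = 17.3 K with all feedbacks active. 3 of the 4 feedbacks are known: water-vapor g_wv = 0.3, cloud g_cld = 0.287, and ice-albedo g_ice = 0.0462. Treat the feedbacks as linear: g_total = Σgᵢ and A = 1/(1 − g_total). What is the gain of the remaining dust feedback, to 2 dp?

0.01

Amplification A = ΔT/ΔT₀ = 17.3/6.1 = 2.836.
Total gain g = 1 − 1/A = 1 − 1/2.836 = 0.6474.
Known gains sum to 0.3 + 0.287 + 0.0462 = 0.6332.
g_dust = 0.6474 − 0.6332 = 0.01.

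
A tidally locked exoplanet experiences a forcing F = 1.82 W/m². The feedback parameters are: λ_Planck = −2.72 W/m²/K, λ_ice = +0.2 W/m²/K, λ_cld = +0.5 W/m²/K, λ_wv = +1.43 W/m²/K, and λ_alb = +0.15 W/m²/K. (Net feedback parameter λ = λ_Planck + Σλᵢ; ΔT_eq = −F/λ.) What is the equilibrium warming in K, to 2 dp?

4.14 K

Net feedback parameter λ = (−2.72) + (+0.2) + (+0.5) + (+1.43) + (+0.15) = -0.44 W/m²/K.
ΔT = −F/λ = −1.82/(-0.44) = 4.14 K.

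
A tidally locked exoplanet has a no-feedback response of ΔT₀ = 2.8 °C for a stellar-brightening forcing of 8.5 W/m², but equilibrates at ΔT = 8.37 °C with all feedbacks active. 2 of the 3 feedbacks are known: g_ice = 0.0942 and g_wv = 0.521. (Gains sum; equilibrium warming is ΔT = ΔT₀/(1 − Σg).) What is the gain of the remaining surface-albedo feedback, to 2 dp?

0.05

Amplification A = ΔT/ΔT₀ = 8.37/2.8 = 2.989.
Total gain g = 1 − 1/A = 1 − 1/2.989 = 0.6654.
Known gains sum to 0.0942 + 0.521 = 0.6152.
g_alb = 0.6654 − 0.6152 = 0.05.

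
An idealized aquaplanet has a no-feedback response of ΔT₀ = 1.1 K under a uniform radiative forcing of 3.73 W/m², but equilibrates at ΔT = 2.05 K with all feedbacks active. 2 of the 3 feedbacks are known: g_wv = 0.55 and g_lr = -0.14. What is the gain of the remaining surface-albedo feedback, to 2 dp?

Amplification A = ΔT/ΔT₀ = 2.05/1.1 = 1.864.
Total gain g = 1 − 1/A = 1 − 1/1.864 = 0.4635.
Known gains sum to 0.55 − 0.14 = 0.41.
g_alb = 0.4635 − 0.41 = 0.05.

0.05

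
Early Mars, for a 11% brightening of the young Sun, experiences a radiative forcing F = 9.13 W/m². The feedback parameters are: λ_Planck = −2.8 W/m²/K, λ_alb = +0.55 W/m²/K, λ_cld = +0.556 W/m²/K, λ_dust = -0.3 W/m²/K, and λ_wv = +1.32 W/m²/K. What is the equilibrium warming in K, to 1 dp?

Net feedback parameter λ = (−2.8) + (+0.55) + (+0.556) + (-0.3) + (+1.32) = -0.674 W/m²/K.
ΔT = −F/λ = −9.13/(-0.674) = 13.5 K.

13.5 K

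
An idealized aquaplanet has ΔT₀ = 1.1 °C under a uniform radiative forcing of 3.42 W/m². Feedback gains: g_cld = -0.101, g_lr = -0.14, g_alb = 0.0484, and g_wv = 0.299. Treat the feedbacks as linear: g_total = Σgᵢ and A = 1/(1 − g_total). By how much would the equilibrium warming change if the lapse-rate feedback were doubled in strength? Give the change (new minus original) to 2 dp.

Original: g = 0.1064, ΔT = 1.1/(1−0.1064) = 1.2310 °C.
With doubled lapse-rate: g' = -0.0336, ΔT' = 1.1/(1+0.0336) = 1.0642 °C.
Change = 1.0642 − 1.2310 = -0.17 °C.

-0.17 °C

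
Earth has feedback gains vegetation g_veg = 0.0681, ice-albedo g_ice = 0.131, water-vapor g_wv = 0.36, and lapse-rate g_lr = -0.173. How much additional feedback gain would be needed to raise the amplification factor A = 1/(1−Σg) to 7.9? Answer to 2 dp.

Current total gain = 0.3861.
Target gain for A = 7.9: g* = 1 − 1/7.9 = 0.8734.
Additional gain needed = 0.8734 − 0.3861 = 0.49.

0.49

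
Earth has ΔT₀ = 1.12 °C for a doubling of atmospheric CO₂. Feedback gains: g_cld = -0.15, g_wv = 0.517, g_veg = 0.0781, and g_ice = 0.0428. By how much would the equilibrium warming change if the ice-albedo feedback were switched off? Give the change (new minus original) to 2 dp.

Original: g = 0.4879, ΔT = 1.12/(1−0.4879) = 2.1871 °C.
Without ice-albedo: g' = 0.4451, ΔT' = 1.12/(1−0.4451) = 2.0184 °C.
Change = 2.0184 − 2.1871 = -0.17 °C.

-0.17 °C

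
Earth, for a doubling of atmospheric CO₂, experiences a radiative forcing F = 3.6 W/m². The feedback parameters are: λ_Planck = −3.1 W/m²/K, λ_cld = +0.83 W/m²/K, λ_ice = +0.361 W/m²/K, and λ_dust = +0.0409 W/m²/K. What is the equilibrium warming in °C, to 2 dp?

Net feedback parameter λ = (−3.1) + (+0.83) + (+0.361) + (+0.0409) = -1.8681 W/m²/K.
ΔT = −F/λ = −3.6/(-1.8681) = 1.93 °C.

1.93 °C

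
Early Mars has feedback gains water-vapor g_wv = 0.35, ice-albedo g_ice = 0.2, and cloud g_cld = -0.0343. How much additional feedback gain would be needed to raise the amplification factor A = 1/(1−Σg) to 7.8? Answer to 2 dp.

Current total gain = 0.5157.
Target gain for A = 7.8: g* = 1 − 1/7.8 = 0.8718.
Additional gain needed = 0.8718 − 0.5157 = 0.36.

0.36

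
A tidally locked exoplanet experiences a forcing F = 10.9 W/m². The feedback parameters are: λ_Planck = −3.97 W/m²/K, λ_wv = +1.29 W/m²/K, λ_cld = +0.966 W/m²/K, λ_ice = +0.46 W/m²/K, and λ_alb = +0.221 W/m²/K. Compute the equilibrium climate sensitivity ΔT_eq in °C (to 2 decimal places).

Net feedback parameter λ = (−3.97) + (+1.29) + (+0.966) + (+0.46) + (+0.221) = -1.033 W/m²/K.
ΔT = −F/λ = −10.9/(-1.033) = 10.55 °C.

10.55 °C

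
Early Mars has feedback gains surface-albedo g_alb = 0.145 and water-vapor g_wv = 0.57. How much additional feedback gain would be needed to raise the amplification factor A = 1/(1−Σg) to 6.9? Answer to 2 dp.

Current total gain = 0.715.
Target gain for A = 6.9: g* = 1 − 1/6.9 = 0.8551.
Additional gain needed = 0.8551 − 0.715 = 0.14.

0.14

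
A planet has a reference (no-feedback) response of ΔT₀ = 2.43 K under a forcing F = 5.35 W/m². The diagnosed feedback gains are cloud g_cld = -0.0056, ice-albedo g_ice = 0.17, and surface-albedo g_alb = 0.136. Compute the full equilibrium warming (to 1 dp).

Total gain g = -0.0056 + 0.17 + 0.136 = 0.3004.
Amplification A = 1/(1 − 0.3004) = 1.429.
ΔT = 2.43 × 1.429 = 3.5 K.

3.5 K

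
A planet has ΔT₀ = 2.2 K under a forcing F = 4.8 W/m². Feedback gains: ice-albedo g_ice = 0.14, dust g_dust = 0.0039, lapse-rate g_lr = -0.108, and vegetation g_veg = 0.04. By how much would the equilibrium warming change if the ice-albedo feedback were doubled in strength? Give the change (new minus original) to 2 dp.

Original: g = 0.0759, ΔT = 2.2/(1−0.0759) = 2.3807 K.
With doubled ice-albedo: g' = 0.2159, ΔT' = 2.2/(1−0.2159) = 2.8058 K.
Change = 2.8058 − 2.3807 = 0.43 K.

0.43 K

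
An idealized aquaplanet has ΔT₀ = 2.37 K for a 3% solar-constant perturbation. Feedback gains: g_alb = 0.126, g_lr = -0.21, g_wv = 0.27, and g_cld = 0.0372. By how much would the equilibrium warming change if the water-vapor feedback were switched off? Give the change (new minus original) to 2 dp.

Original: g = 0.2232, ΔT = 2.37/(1−0.2232) = 3.0510 K.
Without water-vapor: g' = -0.0468, ΔT' = 2.37/(1+0.0468) = 2.2640 K.
Change = 2.2640 − 3.0510 = -0.79 K.

-0.79 K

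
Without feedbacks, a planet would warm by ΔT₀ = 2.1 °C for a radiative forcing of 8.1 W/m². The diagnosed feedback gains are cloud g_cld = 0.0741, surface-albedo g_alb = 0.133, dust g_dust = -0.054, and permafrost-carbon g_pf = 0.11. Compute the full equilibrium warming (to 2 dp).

Total gain g = 0.0741 + 0.133 − 0.054 + 0.11 = 0.2631.
Amplification A = 1/(1 − 0.2631) = 1.357.
ΔT = 2.1 × 1.357 = 2.85 °C.

2.85 °C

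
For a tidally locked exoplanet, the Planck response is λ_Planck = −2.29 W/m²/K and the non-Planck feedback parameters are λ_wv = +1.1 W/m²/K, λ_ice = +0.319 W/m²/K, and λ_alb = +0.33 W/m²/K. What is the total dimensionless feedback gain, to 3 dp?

0.764

Convert to gains: g_wv = 1.1/2.29 = 0.4803; g_ice = 0.319/2.29 = 0.1393; g_alb = 0.33/2.29 = 0.1441.
Total gain g = 0.7637.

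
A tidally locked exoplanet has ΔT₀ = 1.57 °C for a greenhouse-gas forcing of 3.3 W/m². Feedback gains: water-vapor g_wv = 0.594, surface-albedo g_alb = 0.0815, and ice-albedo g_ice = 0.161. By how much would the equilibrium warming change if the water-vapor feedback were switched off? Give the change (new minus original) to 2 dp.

Original: g = 0.8365, ΔT = 1.57/(1−0.8365) = 9.6024 °C.
Without water-vapor: g' = 0.2425, ΔT' = 1.57/(1−0.2425) = 2.0726 °C.
Change = 2.0726 − 9.6024 = -7.53 °C.

-7.53 °C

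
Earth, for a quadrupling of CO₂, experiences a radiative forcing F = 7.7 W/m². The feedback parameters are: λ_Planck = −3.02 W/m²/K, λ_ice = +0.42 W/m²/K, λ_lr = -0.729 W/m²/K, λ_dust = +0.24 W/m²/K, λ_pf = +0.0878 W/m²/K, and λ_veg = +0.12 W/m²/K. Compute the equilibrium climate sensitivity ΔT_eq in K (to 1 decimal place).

Net feedback parameter λ = (−3.02) + (+0.42) + (-0.729) + (+0.24) + (+0.0878) + (+0.12) = -2.8812 W/m²/K.
ΔT = −F/λ = −7.7/(-2.8812) = 2.7 K.

2.7 K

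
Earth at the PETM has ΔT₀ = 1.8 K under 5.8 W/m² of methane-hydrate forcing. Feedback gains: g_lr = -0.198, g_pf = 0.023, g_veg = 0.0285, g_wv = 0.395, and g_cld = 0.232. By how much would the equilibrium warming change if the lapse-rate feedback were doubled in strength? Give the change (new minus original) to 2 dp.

Original: g = 0.4805, ΔT = 1.8/(1−0.4805) = 3.4649 K.
With doubled lapse-rate: g' = 0.2825, ΔT' = 1.8/(1−0.2825) = 2.5087 K.
Change = 2.5087 − 3.4649 = -0.96 K.

-0.96 K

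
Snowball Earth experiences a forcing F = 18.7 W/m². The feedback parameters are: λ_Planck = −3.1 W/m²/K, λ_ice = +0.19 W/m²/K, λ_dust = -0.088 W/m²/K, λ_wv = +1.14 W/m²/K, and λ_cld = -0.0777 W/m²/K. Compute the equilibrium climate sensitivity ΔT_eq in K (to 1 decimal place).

9.7 K

Net feedback parameter λ = (−3.1) + (+0.19) + (-0.088) + (+1.14) + (-0.0777) = -1.9357 W/m²/K.
ΔT = −F/λ = −18.7/(-1.9357) = 9.7 K.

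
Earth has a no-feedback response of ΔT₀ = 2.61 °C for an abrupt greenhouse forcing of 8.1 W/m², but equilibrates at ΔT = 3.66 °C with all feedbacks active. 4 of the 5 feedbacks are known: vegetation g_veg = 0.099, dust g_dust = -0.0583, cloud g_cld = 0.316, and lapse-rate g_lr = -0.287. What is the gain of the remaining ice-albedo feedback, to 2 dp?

0.22

Amplification A = ΔT/ΔT₀ = 3.66/2.61 = 1.402.
Total gain g = 1 − 1/A = 1 − 1/1.402 = 0.2867.
Known gains sum to 0.099 − 0.0583 + 0.316 − 0.287 = 0.0697.
g_ice = 0.2867 − 0.0697 = 0.22.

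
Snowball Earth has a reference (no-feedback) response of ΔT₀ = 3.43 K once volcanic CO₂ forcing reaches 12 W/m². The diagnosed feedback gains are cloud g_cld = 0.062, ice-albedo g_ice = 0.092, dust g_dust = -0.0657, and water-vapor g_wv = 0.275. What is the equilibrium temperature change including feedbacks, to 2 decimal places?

5.39 K

Total gain g = 0.062 + 0.092 − 0.0657 + 0.275 = 0.3633.
Amplification A = 1/(1 − 0.3633) = 1.571.
ΔT = 3.43 × 1.571 = 5.39 K.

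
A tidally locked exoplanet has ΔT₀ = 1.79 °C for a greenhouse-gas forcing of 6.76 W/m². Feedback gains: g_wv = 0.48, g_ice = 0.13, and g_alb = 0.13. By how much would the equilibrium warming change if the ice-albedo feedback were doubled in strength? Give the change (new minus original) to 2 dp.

6.88 °C

Original: g = 0.74, ΔT = 1.79/(1−0.74) = 6.8846 °C.
With doubled ice-albedo: g' = 0.87, ΔT' = 1.79/(1−0.87) = 13.7692 °C.
Change = 13.7692 − 6.8846 = 6.88 °C.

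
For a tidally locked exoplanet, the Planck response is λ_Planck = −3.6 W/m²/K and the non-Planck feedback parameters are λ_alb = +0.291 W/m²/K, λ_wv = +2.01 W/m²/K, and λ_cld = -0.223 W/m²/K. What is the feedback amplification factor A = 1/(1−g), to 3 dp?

2.365

Convert to gains: g_alb = 0.291/3.6 = 0.08083; g_wv = 2.01/3.6 = 0.5583; g_cld = -0.223/3.6 = -0.06194.
Total gain g = 0.57719.
A = 1/(1 − 0.57719) = 2.365.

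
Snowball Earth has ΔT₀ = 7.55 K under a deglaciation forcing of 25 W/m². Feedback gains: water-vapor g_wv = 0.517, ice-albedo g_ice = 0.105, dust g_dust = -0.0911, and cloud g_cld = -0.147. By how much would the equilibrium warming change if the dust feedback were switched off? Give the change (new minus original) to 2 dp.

Original: g = 0.3839, ΔT = 7.55/(1−0.3839) = 12.2545 K.
Without dust: g' = 0.475, ΔT' = 7.55/(1−0.475) = 14.3810 K.
Change = 14.3810 − 12.2545 = 2.13 K.

2.13 K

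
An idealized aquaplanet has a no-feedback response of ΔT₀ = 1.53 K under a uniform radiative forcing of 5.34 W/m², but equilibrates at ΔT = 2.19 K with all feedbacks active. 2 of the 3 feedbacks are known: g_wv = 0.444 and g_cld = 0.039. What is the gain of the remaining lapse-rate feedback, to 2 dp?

-0.18

Amplification A = ΔT/ΔT₀ = 2.19/1.53 = 1.431.
Total gain g = 1 − 1/A = 1 − 1/1.431 = 0.3012.
Known gains sum to 0.444 + 0.039 = 0.483.
g_lr = 0.3012 − 0.483 = -0.18.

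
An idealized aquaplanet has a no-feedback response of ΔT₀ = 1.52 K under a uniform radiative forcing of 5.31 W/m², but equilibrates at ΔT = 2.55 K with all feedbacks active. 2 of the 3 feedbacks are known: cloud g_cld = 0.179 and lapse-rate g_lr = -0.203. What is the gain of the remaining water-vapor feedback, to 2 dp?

0.43

Amplification A = ΔT/ΔT₀ = 2.55/1.52 = 1.678.
Total gain g = 1 − 1/A = 1 − 1/1.678 = 0.4041.
Known gains sum to 0.179 − 0.203 = -0.024.
g_wv = 0.4041 + 0.024 = 0.43.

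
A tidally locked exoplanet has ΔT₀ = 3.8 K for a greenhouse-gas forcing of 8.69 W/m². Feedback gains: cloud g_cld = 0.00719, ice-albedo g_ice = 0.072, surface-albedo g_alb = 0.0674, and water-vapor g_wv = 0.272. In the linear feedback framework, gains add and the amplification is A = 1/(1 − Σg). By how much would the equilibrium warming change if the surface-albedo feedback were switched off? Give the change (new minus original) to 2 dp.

-0.68 K

Original: g = 0.41859, ΔT = 3.8/(1−0.41859) = 6.5358 K.
Without surface-albedo: g' = 0.35119, ΔT' = 3.8/(1−0.35119) = 5.8569 K.
Change = 5.8569 − 6.5358 = -0.68 K.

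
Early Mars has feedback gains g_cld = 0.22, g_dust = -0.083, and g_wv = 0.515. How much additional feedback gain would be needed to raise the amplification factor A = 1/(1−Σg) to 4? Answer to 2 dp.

Current total gain = 0.652.
Target gain for A = 4: g* = 1 − 1/4 = 0.75.
Additional gain needed = 0.75 − 0.652 = 0.10.

0.10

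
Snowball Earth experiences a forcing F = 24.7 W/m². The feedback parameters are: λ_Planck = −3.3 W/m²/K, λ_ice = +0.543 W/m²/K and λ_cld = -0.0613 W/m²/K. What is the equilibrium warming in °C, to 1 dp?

8.8 °C

Net feedback parameter λ = (−3.3) + (+0.543) + (-0.0613) = -2.8183 W/m²/K.
ΔT = −F/λ = −24.7/(-2.8183) = 8.8 °C.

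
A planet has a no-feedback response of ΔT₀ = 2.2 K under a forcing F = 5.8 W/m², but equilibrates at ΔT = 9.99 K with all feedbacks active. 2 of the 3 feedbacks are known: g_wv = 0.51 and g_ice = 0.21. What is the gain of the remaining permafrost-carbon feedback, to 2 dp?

Amplification A = ΔT/ΔT₀ = 9.99/2.2 = 4.541.
Total gain g = 1 − 1/A = 1 − 1/4.541 = 0.7798.
Known gains sum to 0.51 + 0.21 = 0.72.
g_pf = 0.7798 − 0.72 = 0.06.

0.06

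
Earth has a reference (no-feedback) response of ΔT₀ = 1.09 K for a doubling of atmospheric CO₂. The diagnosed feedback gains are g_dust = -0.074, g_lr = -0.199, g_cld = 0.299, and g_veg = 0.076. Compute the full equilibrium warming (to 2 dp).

Total gain g = -0.074 − 0.199 + 0.299 + 0.076 = 0.102.
Amplification A = 1/(1 − 0.102) = 1.114.
ΔT = 1.09 × 1.114 = 1.21 K.

1.21 K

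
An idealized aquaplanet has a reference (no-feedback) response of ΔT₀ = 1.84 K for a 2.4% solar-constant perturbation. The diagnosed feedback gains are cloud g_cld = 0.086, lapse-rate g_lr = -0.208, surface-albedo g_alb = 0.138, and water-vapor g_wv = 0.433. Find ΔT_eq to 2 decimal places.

3.34 K

Total gain g = 0.086 − 0.208 + 0.138 + 0.433 = 0.449.
Amplification A = 1/(1 − 0.449) = 1.815.
ΔT = 1.84 × 1.815 = 3.34 K.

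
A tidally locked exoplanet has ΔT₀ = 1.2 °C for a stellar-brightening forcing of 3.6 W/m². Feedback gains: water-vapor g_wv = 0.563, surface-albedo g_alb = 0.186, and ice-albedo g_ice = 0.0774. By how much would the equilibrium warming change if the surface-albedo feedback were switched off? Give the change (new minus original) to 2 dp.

-3.58 °C

Original: g = 0.8264, ΔT = 1.2/(1−0.8264) = 6.9124 °C.
Without surface-albedo: g' = 0.6404, ΔT' = 1.2/(1−0.6404) = 3.3370 °C.
Change = 3.3370 − 6.9124 = -3.58 °C.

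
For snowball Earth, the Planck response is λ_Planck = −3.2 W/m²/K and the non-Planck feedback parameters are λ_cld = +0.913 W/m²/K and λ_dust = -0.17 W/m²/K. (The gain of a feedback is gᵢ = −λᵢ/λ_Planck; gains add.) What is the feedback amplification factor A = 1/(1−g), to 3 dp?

Convert to gains: g_cld = 0.913/3.2 = 0.2853; g_dust = -0.17/3.2 = -0.05312.
Total gain g = 0.23218.
A = 1/(1 − 0.23218) = 1.302.

1.302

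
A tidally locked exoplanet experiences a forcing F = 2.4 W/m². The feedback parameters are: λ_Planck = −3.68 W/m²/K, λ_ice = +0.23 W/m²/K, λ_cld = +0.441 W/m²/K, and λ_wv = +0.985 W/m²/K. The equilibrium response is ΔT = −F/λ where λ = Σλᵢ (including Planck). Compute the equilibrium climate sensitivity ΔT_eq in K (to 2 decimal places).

Net feedback parameter λ = (−3.68) + (+0.23) + (+0.441) + (+0.985) = -2.024 W/m²/K.
ΔT = −F/λ = −2.4/(-2.024) = 1.19 K.

1.19 K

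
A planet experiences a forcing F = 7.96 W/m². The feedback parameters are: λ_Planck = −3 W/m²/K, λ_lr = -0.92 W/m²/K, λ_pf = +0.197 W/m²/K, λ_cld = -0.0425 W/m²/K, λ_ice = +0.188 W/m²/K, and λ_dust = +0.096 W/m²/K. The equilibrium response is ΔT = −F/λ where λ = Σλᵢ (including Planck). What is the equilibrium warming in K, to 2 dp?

Net feedback parameter λ = (−3) + (-0.92) + (+0.197) + (-0.0425) + (+0.188) + (+0.096) = -3.4815 W/m²/K.
ΔT = −F/λ = −7.96/(-3.4815) = 2.29 K.

2.29 K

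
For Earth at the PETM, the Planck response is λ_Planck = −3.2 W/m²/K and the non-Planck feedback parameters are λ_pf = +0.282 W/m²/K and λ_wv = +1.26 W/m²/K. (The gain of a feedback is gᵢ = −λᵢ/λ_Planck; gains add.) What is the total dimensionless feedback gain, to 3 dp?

0.482

Convert to gains: g_pf = 0.282/3.2 = 0.08812; g_wv = 1.26/3.2 = 0.3937.
Total gain g = 0.48182.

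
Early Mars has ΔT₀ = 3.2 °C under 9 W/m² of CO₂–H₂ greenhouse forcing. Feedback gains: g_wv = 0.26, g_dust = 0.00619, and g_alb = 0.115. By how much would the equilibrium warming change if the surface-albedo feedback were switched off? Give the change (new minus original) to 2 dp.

Original: g = 0.38119, ΔT = 3.2/(1−0.38119) = 5.1712 °C.
Without surface-albedo: g' = 0.26619, ΔT' = 3.2/(1−0.26619) = 4.3608 °C.
Change = 4.3608 − 5.1712 = -0.81 °C.

-0.81 °C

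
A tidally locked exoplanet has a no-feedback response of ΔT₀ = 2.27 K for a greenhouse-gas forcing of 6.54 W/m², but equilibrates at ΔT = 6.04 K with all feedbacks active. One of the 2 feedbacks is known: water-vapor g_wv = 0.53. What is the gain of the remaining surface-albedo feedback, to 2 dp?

0.09

Amplification A = ΔT/ΔT₀ = 6.04/2.27 = 2.661.
Total gain g = 1 − 1/A = 1 − 1/2.661 = 0.6242.
The known gain is 0.53.
g_alb = 0.6242 − 0.53 = 0.09.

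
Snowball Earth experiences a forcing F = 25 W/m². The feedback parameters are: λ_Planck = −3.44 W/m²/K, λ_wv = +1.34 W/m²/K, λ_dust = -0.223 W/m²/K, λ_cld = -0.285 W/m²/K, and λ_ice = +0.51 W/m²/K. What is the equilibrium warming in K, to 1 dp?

Net feedback parameter λ = (−3.44) + (+1.34) + (-0.223) + (-0.285) + (+0.51) = -2.098 W/m²/K.
ΔT = −F/λ = −25/(-2.098) = 11.9 K.

11.9 K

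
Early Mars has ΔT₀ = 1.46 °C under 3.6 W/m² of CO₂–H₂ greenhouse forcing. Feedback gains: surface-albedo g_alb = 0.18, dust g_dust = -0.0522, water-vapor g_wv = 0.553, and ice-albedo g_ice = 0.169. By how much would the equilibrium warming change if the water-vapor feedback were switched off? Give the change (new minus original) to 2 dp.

-7.64 °C

Original: g = 0.8498, ΔT = 1.46/(1−0.8498) = 9.7204 °C.
Without water-vapor: g' = 0.2968, ΔT' = 1.46/(1−0.2968) = 2.0762 °C.
Change = 2.0762 − 9.7204 = -7.64 °C.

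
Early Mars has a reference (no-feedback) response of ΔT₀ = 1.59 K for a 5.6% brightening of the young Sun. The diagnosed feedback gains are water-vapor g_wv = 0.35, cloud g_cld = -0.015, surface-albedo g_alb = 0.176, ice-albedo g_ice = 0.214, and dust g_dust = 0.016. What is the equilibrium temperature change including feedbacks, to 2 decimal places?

6.14 K

Total gain g = 0.35 − 0.015 + 0.176 + 0.214 + 0.016 = 0.741.
Amplification A = 1/(1 − 0.741) = 3.861.
ΔT = 1.59 × 3.861 = 6.14 K.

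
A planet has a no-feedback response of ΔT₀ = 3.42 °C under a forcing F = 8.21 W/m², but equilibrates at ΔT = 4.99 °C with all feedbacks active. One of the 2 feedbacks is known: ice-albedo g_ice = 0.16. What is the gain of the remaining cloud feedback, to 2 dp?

Amplification A = ΔT/ΔT₀ = 4.99/3.42 = 1.459.
Total gain g = 1 − 1/A = 1 − 1/1.459 = 0.3146.
The known gain is 0.16.
g_cld = 0.3146 − 0.16 = 0.15.

0.15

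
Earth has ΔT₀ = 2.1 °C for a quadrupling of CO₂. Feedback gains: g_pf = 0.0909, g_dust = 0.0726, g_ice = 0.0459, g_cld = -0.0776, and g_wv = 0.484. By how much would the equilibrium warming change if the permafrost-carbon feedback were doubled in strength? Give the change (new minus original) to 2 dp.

1.69 °C

Original: g = 0.6158, ΔT = 2.1/(1−0.6158) = 5.4659 °C.
With doubled permafrost-carbon: g' = 0.7067, ΔT' = 2.1/(1−0.7067) = 7.1599 °C.
Change = 7.1599 − 5.4659 = 1.69 °C.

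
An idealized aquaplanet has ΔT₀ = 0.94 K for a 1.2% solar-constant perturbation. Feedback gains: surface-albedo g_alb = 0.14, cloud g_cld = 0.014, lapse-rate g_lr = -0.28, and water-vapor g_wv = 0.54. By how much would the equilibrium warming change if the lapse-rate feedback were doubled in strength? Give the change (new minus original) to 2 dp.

Original: g = 0.414, ΔT = 0.94/(1−0.414) = 1.6041 K.
With doubled lapse-rate: g' = 0.134, ΔT' = 0.94/(1−0.134) = 1.0855 K.
Change = 1.0855 − 1.6041 = -0.52 K.

-0.52 K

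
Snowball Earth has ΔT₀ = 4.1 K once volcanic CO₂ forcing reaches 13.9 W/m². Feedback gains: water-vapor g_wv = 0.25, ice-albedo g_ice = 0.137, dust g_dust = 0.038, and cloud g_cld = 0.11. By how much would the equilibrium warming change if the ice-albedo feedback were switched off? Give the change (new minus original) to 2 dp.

Original: g = 0.535, ΔT = 4.1/(1−0.535) = 8.8172 K.
Without ice-albedo: g' = 0.398, ΔT' = 4.1/(1−0.398) = 6.8106 K.
Change = 6.8106 − 8.8172 = -2.01 K.

-2.01 K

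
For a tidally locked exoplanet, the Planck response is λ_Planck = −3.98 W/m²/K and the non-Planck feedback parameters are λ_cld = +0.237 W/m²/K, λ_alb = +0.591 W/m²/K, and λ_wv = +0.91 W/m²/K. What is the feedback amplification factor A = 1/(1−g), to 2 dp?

Convert to gains: g_cld = 0.237/3.98 = 0.05955; g_alb = 0.591/3.98 = 0.1485; g_wv = 0.91/3.98 = 0.2286.
Total gain g = 0.43665.
A = 1/(1 − 0.43665) = 1.78.

1.78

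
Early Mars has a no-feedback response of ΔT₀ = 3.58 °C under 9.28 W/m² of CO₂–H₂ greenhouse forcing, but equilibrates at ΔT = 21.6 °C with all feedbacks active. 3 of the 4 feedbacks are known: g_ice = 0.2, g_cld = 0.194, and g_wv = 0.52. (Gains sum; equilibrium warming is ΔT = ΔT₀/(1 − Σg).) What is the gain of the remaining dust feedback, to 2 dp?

-0.08

Amplification A = ΔT/ΔT₀ = 21.6/3.58 = 6.034.
Total gain g = 1 − 1/A = 1 − 1/6.034 = 0.8343.
Known gains sum to 0.2 + 0.194 + 0.52 = 0.914.
g_dust = 0.8343 − 0.914 = -0.08.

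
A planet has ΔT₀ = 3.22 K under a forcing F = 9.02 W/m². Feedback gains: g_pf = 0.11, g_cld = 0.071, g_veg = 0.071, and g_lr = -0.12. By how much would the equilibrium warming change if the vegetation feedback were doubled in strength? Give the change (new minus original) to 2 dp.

0.33 K

Original: g = 0.132, ΔT = 3.22/(1−0.132) = 3.7097 K.
With doubled vegetation: g' = 0.203, ΔT' = 3.22/(1−0.203) = 4.0402 K.
Change = 4.0402 − 3.7097 = 0.33 K.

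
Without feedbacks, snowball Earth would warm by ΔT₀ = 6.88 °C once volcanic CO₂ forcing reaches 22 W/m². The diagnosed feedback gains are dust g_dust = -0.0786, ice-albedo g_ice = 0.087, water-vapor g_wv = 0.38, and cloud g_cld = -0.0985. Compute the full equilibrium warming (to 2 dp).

Total gain g = -0.0786 + 0.087 + 0.38 − 0.0985 = 0.2899.
Amplification A = 1/(1 − 0.2899) = 1.408.
ΔT = 6.88 × 1.408 = 9.69 °C.

9.69 °C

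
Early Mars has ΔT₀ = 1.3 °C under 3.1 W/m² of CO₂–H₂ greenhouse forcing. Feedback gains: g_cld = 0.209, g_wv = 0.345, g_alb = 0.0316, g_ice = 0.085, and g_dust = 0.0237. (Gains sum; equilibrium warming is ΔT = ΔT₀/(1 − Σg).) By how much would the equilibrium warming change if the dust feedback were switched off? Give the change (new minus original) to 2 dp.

-0.31 °C

Original: g = 0.6943, ΔT = 1.3/(1−0.6943) = 4.2525 °C.
Without dust: g' = 0.6706, ΔT' = 1.3/(1−0.6706) = 3.9466 °C.
Change = 3.9466 − 4.2525 = -0.31 °C.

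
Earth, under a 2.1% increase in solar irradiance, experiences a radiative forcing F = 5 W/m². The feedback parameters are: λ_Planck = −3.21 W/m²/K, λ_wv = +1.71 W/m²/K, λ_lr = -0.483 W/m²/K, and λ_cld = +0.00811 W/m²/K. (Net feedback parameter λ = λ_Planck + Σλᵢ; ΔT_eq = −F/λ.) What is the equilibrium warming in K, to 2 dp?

2.53 K

Net feedback parameter λ = (−3.21) + (+1.71) + (-0.483) + (+0.00811) = -1.97489 W/m²/K.
ΔT = −F/λ = −5/(-1.97489) = 2.53 K.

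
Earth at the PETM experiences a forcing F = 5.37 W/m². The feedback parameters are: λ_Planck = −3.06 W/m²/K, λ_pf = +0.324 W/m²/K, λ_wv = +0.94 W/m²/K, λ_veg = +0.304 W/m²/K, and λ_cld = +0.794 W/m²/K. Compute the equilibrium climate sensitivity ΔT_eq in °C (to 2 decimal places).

Net feedback parameter λ = (−3.06) + (+0.324) + (+0.94) + (+0.304) + (+0.794) = -0.698 W/m²/K.
ΔT = −F/λ = −5.37/(-0.698) = 7.69 °C.

7.69 °C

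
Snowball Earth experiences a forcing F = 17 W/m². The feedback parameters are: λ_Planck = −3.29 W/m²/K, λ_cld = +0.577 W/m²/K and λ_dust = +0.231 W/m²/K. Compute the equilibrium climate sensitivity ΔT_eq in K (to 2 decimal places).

Net feedback parameter λ = (−3.29) + (+0.577) + (+0.231) = -2.482 W/m²/K.
ΔT = −F/λ = −17/(-2.482) = 6.85 K.

6.85 K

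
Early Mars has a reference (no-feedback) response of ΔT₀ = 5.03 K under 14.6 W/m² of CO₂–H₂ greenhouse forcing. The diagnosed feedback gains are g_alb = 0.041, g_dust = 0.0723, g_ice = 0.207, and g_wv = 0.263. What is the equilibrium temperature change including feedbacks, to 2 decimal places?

Total gain g = 0.041 + 0.0723 + 0.207 + 0.263 = 0.5833.
Amplification A = 1/(1 − 0.5833) = 2.4.
ΔT = 5.03 × 2.4 = 12.07 K.

12.07 K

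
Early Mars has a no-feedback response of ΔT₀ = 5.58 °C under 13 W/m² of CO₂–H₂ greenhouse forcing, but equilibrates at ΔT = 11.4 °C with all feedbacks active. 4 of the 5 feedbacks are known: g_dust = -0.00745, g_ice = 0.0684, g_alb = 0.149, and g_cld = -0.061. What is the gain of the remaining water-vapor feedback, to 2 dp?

0.36

Amplification A = ΔT/ΔT₀ = 11.4/5.58 = 2.043.
Total gain g = 1 − 1/A = 1 − 1/2.043 = 0.5105.
Known gains sum to -0.00745 + 0.0684 + 0.149 − 0.061 = 0.14895.
g_wv = 0.5105 − 0.14895 = 0.36.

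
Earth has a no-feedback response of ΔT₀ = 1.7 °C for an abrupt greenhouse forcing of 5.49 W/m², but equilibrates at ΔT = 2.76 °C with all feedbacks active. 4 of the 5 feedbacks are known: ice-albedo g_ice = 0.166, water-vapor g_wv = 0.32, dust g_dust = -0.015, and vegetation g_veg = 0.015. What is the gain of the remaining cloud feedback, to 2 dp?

Amplification A = ΔT/ΔT₀ = 2.76/1.7 = 1.624.
Total gain g = 1 − 1/A = 1 − 1/1.624 = 0.3842.
Known gains sum to 0.166 + 0.32 − 0.015 + 0.015 = 0.486.
g_cld = 0.3842 − 0.486 = -0.10.

-0.10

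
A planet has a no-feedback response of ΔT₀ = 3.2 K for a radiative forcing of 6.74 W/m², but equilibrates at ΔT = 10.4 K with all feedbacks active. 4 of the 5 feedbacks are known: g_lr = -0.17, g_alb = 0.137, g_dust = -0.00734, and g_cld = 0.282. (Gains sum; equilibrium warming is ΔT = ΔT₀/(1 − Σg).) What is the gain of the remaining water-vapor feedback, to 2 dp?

Amplification A = ΔT/ΔT₀ = 10.4/3.2 = 3.25.
Total gain g = 1 − 1/A = 1 − 1/3.25 = 0.6923.
Known gains sum to -0.17 + 0.137 − 0.00734 + 0.282 = 0.24166.
g_wv = 0.6923 − 0.24166 = 0.45.

0.45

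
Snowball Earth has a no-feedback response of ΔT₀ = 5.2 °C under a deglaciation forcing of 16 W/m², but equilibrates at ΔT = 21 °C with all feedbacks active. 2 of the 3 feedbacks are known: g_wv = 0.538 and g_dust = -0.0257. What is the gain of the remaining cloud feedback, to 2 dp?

Amplification A = ΔT/ΔT₀ = 21/5.2 = 4.038.
Total gain g = 1 − 1/A = 1 − 1/4.038 = 0.7524.
Known gains sum to 0.538 − 0.0257 = 0.5123.
g_cld = 0.7524 − 0.5123 = 0.24.

0.24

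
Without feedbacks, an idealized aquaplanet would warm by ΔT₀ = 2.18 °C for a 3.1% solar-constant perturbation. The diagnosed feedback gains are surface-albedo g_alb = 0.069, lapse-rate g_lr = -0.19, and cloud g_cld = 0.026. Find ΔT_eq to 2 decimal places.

1.99 °C

Total gain g = 0.069 − 0.19 + 0.026 = -0.095.
Amplification A = 1/(1 + 0.095) = 0.9132.
ΔT = 2.18 × 0.9132 = 1.99 °C.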